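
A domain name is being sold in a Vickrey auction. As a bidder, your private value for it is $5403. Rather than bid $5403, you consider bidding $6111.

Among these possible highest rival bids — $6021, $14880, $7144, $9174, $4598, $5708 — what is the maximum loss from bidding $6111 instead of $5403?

$618

$6021: truthful gives $0, deviation gives −$618 → loss $618.
$14880: same outcome either way → loss $0.
$7144: same outcome either way → loss $0.
$9174: same outcome either way → loss $0.
$4598: same outcome either way → loss $0.
$5708: truthful gives $0, deviation gives −$305 → loss $305.
Maximum loss: $618.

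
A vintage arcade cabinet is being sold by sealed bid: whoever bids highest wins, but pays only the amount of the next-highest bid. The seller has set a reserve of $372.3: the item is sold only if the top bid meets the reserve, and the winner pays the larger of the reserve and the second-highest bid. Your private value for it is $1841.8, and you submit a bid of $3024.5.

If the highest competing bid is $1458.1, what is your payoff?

Your bid $3024.5 is the highest and exceeds the reserve.
Price = max(second-highest bid, reserve) = max($1458.1, $372.3) = $1458.1.
Payoff = $1841.8 − $1458.1 = $383.7.

$383.7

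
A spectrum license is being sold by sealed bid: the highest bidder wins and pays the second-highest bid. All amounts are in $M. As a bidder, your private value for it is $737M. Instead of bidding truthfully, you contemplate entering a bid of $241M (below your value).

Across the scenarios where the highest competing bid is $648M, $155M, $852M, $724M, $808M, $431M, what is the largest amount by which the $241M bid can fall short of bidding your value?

$306M

$648M: truthful gives $89M, deviation gives $0M → loss $89M.
$155M: same outcome either way → loss $0M.
$852M: same outcome either way → loss $0M.
$724M: truthful gives $13M, deviation gives $0M → loss $13M.
$808M: same outcome either way → loss $0M.
$431M: truthful gives $306M, deviation gives $0M → loss $306M.
Maximum loss: $306M.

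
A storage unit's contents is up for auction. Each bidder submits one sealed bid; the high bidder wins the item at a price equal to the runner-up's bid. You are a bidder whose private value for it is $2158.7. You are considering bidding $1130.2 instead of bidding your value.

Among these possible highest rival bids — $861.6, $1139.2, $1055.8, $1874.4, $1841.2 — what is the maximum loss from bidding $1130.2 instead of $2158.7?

$1019.5

$861.6: same outcome either way → loss $0.
$1139.2: truthful gives $1019.5, deviation gives $0 → loss $1019.5.
$1055.8: same outcome either way → loss $0.
$1874.4: truthful gives $284.3, deviation gives $0 → loss $284.3.
$1841.2: truthful gives $317.5, deviation gives $0 → loss $317.5.
Maximum loss: $1019.5.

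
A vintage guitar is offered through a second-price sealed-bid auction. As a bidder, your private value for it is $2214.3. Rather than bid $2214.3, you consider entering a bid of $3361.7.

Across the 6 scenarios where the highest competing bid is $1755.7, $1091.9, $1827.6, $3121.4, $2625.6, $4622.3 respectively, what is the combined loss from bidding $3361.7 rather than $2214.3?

The deviation costs you only when the competing bid falls strictly between $2214.3 and $3361.7; elsewhere both bids give the same outcome.
$1755.7: outcomes coincide → loss $0.
$1091.9: outcomes coincide → loss $0.
$1827.6: outcomes coincide → loss $0.
$3121.4: truthful payoff $0, deviation payoff −$907.1 → loss $907.1.
$2625.6: truthful payoff $0, deviation payoff −$411.3 → loss $411.3.
$4622.3: outcomes coincide → loss $0.
Total loss = $907.1 + $411.3 = $1318.4.

$1318.4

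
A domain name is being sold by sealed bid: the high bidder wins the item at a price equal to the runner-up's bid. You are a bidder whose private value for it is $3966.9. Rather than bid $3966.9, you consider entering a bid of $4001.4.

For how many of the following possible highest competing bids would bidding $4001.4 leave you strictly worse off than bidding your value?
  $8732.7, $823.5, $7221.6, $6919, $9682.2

0

The deviation hurts exactly when the highest competing bid lies strictly between $3966.9 and $4001.4 — overbidding then wins at a price above your value.
$8732.7: above both → same outcome either way.
$823.5: below both → same outcome either way.
$7221.6: above both → same outcome either way.
$6919: above both → same outcome either way.
$9682.2: above both → same outcome either way.
Count: 0.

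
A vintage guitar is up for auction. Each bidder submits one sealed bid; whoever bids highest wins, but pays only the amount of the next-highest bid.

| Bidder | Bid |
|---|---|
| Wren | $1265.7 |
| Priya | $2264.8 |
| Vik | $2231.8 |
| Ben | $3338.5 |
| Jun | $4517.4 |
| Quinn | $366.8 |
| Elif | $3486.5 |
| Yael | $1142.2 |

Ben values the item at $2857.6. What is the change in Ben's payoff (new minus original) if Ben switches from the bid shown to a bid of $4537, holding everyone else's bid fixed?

−$1659.8

The highest bid among the other bidders is $4517.4; Ben's bid doesn't change that.
Original bid $3338.5: Ben is not highest (top rival bid is $4517.4); payoff $0.
Alternative bid $4537: Ben is highest, pays the top rival bid $4517.4; payoff $2857.6 − $4517.4 = −$1659.8.
Change in payoff = −$1659.8 − ($0) = −$1659.8.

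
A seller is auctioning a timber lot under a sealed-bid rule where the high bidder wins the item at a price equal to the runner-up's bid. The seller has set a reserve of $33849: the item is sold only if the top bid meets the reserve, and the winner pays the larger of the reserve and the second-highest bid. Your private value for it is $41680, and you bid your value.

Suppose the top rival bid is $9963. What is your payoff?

Your bid $41680 is the highest and exceeds the reserve.
Price = max(second-highest bid, reserve) = max($9963, $33849) = $33849.
Payoff = $41680 − $33849 = $7831.

$7831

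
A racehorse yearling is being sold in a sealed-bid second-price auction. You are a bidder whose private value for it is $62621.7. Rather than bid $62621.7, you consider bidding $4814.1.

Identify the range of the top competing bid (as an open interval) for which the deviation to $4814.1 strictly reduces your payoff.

($4814.1, $62621.7)

If the competing bid is below $4814.1, both bids win at the same price — no difference.
If it is above $62621.7, both bids lose — no difference.
If it lies strictly between $4814.1 and $62621.7, bidding your value wins at a price below your value (positive payoff) while bidding $4814.1 loses (payoff 0).
So the deviation strictly hurts on the open interval ($4814.1, $62621.7).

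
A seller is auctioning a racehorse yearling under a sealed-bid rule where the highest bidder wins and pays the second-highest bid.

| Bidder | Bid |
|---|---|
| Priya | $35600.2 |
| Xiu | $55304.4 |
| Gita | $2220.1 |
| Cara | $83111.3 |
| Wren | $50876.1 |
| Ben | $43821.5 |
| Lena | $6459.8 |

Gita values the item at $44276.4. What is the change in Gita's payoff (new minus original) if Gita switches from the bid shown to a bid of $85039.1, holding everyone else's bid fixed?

−$38834.9

The highest bid among the other bidders is $83111.3; Gita's bid doesn't change that.
Original bid $2220.1: Gita is not highest (top rival bid is $83111.3); payoff $0.
Alternative bid $85039.1: Gita is highest, pays the top rival bid $83111.3; payoff $44276.4 − $83111.3 = −$38834.9.
Change in payoff = −$38834.9 − ($0) = −$38834.9.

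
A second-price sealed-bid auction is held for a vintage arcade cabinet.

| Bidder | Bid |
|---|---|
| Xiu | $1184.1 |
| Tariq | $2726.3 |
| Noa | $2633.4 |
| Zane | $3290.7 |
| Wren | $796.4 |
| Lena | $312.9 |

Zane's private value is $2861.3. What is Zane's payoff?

$135

Highest bid: Zane at $3290.7, so Zane wins.
Second-highest bid: Tariq at $2726.3 — that is the price the winner pays.
Zane's payoff = value − price = $2861.3 − $2726.3 = $135.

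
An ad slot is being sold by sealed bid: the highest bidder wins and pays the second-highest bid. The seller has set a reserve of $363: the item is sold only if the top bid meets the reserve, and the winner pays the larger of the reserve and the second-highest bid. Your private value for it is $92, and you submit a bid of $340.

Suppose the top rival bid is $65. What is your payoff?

Your bid $340 is the highest bid but falls below the reserve $363, so the item goes unsold. Payoff $0.

$0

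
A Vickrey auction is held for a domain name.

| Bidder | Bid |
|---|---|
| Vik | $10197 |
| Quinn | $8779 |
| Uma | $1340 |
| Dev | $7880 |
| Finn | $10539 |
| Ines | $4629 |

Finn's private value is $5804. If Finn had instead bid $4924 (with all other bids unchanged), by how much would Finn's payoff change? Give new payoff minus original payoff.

The highest bid among the other bidders is $10197; Finn's bid doesn't change that.
Original bid $10539: Finn is highest, pays the top rival bid $10197; payoff $5804 − $10197 = −$4393.
Alternative bid $4924: Finn is not highest (top rival bid is $10197); payoff $0.
Change in payoff = $0 − (−$4393) = $4393.

$4393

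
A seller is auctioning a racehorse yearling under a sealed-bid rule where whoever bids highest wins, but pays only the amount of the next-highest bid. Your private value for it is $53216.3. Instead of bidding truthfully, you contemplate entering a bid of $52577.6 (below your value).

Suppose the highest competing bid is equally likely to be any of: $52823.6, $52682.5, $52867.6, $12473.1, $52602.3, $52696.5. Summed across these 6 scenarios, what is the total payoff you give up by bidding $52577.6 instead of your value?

The deviation costs you only when the competing bid falls strictly between $52577.6 and $53216.3; elsewhere both bids give the same outcome.
$52823.6: truthful payoff $392.7, deviation payoff $0 → loss $392.7.
$52682.5: truthful payoff $533.8, deviation payoff $0 → loss $533.8.
$52867.6: truthful payoff $348.7, deviation payoff $0 → loss $348.7.
$12473.1: outcomes coincide → loss $0.
$52602.3: truthful payoff $614, deviation payoff $0 → loss $614.
$52696.5: truthful payoff $519.8, deviation payoff $0 → loss $519.8.
Total loss = $392.7 + $533.8 + $348.7 + $614 + $519.8 = $2409.

$2409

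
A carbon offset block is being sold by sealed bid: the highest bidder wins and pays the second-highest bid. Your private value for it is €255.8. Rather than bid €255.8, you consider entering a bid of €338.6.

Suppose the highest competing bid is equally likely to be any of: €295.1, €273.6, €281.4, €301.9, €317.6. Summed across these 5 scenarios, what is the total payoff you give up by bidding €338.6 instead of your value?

The deviation costs you only when the competing bid falls strictly between €255.8 and €338.6; elsewhere both bids give the same outcome.
€295.1: truthful payoff €0, deviation payoff −€39.3 → loss €39.3.
€273.6: truthful payoff €0, deviation payoff −€17.8 → loss €17.8.
€281.4: truthful payoff €0, deviation payoff −€25.6 → loss €25.6.
€301.9: truthful payoff €0, deviation payoff −€46.1 → loss €46.1.
€317.6: truthful payoff €0, deviation payoff −€61.8 → loss €61.8.
Total loss = €39.3 + €17.8 + €25.6 + €46.1 + €61.8 = €190.6.
Truthful bidding weakly dominates here: raising your bid can only win items priced above your value, and lowering it can only forfeit items priced below.

€190.6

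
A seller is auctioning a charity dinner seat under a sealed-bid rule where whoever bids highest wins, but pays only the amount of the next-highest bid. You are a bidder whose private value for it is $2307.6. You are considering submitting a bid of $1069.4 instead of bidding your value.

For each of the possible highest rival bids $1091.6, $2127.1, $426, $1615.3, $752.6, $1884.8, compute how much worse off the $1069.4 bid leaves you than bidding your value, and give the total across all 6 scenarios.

The deviation costs you only when the competing bid falls strictly between $1069.4 and $2307.6; elsewhere both bids give the same outcome.
$1091.6: truthful payoff $1216, deviation payoff $0 → loss $1216.
$2127.1: truthful payoff $180.5, deviation payoff $0 → loss $180.5.
$426: outcomes coincide → loss $0.
$1615.3: truthful payoff $692.3, deviation payoff $0 → loss $692.3.
$752.6: outcomes coincide → loss $0.
$1884.8: truthful payoff $422.8, deviation payoff $0 → loss $422.8.
Total loss = $1216 + $180.5 + $692.3 + $422.8 = $2511.6.
In a second-price auction your bid sets only whether you win, not what you pay, so bidding your true value is weakly dominant.

$2511.6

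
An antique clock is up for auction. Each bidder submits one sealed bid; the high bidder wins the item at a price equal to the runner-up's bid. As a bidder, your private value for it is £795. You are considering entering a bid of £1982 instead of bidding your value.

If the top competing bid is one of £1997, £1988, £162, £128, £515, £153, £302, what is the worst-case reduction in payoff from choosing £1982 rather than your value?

£1997: same outcome either way → loss £0.
£1988: same outcome either way → loss £0.
£162: same outcome either way → loss £0.
£128: same outcome either way → loss £0.
£515: same outcome either way → loss £0.
£153: same outcome either way → loss £0.
£302: same outcome either way → loss £0.
Maximum loss: £0.

£0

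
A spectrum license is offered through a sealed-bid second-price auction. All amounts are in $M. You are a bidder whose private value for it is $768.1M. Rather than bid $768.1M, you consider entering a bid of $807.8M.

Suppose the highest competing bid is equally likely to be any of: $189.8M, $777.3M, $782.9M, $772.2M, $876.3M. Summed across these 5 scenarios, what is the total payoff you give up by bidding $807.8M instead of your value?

The deviation costs you only when the competing bid falls strictly between $768.1M and $807.8M; elsewhere both bids give the same outcome.
$189.8M: outcomes coincide → loss $0M.
$777.3M: truthful payoff $0M, deviation payoff −$9.2M → loss $9.2M.
$782.9M: truthful payoff $0M, deviation payoff −$14.8M → loss $14.8M.
$772.2M: truthful payoff $0M, deviation payoff −$4.1M → loss $4.1M.
$876.3M: outcomes coincide → loss $0M.
Total loss = $9.2M + $14.8M + $4.1M = $28.1M.

$28.1M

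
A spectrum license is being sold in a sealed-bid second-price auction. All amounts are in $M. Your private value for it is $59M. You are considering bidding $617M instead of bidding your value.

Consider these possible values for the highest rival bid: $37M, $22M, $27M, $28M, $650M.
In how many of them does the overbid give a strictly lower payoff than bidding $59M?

The deviation hurts exactly when the highest competing bid lies strictly between $59M and $617M — overbidding then wins at a price above your value.
$37M: below both → same outcome either way.
$22M: below both → same outcome either way.
$27M: below both → same outcome either way.
$28M: below both → same outcome either way.
$650M: above both → same outcome either way.
Count: 0.

0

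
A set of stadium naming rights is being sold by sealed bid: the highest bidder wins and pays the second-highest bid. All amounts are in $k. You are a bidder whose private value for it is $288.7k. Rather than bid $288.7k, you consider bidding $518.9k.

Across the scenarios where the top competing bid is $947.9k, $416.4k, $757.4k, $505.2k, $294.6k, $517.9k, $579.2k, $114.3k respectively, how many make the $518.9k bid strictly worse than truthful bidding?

The deviation hurts exactly when the highest competing bid lies strictly between $288.7k and $518.9k — overbidding then wins at a price above your value.
$947.9k: above both → same outcome either way.
$416.4k: inside the interval → strictly worse (loss $127.7k).
$757.4k: above both → same outcome either way.
$505.2k: inside the interval → strictly worse (loss $216.5k).
$294.6k: inside the interval → strictly worse (loss $5.9k).
$517.9k: inside the interval → strictly worse (loss $229.2k).
$579.2k: above both → same outcome either way.
$114.3k: below both → same outcome either way.
Count: 4.

4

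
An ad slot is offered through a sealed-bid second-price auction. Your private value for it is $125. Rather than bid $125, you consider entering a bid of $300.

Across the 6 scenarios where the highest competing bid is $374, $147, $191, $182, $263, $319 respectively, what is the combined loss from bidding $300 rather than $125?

The deviation costs you only when the competing bid falls strictly between $125 and $300; elsewhere both bids give the same outcome.
$374: outcomes coincide → loss $0.
$147: truthful payoff $0, deviation payoff −$22 → loss $22.
$191: truthful payoff $0, deviation payoff −$66 → loss $66.
$182: truthful payoff $0, deviation payoff −$57 → loss $57.
$263: truthful payoff $0, deviation payoff −$138 → loss $138.
$319: outcomes coincide → loss $0.
Total loss = $22 + $66 + $57 + $138 = $283.

$283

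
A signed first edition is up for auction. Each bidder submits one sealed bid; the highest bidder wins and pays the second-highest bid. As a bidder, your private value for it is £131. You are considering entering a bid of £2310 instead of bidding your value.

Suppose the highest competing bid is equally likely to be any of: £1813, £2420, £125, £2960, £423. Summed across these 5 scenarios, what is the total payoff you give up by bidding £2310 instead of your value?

The deviation costs you only when the competing bid falls strictly between £131 and £2310; elsewhere both bids give the same outcome.
£1813: truthful payoff £0, deviation payoff −£1682 → loss £1682.
£2420: outcomes coincide → loss £0.
£125: outcomes coincide → loss £0.
£2960: outcomes coincide → loss £0.
£423: truthful payoff £0, deviation payoff −£292 → loss £292.
Total loss = £1682 + £292 = £1974.
Truthful bidding weakly dominates here: raising your bid can only win items priced above your value, and lowering it can only forfeit items priced below.

£1974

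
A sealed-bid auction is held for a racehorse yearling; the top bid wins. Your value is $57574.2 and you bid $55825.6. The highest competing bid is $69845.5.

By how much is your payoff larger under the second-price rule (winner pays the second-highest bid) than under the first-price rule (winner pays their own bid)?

Your bid $55825.6 is below $69845.5, so you lose under either rule.
Payoff is $0 in both cases; difference = $0.

$0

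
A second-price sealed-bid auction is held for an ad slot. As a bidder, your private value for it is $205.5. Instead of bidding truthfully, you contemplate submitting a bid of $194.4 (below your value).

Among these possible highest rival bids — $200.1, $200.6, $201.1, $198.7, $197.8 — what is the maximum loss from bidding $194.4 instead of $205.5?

$200.1: truthful gives $5.4, deviation gives $0 → loss $5.4.
$200.6: truthful gives $4.9, deviation gives $0 → loss $4.9.
$201.1: truthful gives $4.4, deviation gives $0 → loss $4.4.
$198.7: truthful gives $6.8, deviation gives $0 → loss $6.8.
$197.8: truthful gives $7.7, deviation gives $0 → loss $7.7.
Maximum loss: $7.7.

$7.7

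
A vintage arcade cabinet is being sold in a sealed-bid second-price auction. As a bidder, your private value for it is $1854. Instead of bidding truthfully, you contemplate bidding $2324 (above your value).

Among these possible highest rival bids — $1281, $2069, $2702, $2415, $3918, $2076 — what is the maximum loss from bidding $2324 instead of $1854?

$1281: same outcome either way → loss $0.
$2069: truthful gives $0, deviation gives −$215 → loss $215.
$2702: same outcome either way → loss $0.
$2415: same outcome either way → loss $0.
$3918: same outcome either way → loss $0.
$2076: truthful gives $0, deviation gives −$222 → loss $222.
Maximum loss: $222.

$222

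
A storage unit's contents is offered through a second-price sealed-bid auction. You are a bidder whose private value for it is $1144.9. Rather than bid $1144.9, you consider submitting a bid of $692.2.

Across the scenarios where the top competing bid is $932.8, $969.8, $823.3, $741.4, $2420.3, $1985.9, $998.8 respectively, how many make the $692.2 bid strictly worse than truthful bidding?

The deviation hurts exactly when the highest competing bid lies strictly between $692.2 and $1144.9 — underbidding then forfeits a profitable win.
$932.8: inside the interval → strictly worse (loss $212.1).
$969.8: inside the interval → strictly worse (loss $175.1).
$823.3: inside the interval → strictly worse (loss $321.6).
$741.4: inside the interval → strictly worse (loss $403.5).
$2420.3: above both → same outcome either way.
$1985.9: above both → same outcome either way.
$998.8: inside the interval → strictly worse (loss $146.1).
Count: 5.

5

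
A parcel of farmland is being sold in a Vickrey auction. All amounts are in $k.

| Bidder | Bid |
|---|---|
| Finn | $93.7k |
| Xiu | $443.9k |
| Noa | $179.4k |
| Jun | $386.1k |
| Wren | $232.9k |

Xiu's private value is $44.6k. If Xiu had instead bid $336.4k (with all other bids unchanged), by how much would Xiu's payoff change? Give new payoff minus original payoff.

$341.5k

The highest bid among the other bidders is $386.1k; Xiu's bid doesn't change that.
Original bid $443.9k: Xiu is highest, pays the top rival bid $386.1k; payoff $44.6k − $386.1k = −$341.5k.
Alternative bid $336.4k: Xiu is not highest (top rival bid is $386.1k); payoff $0k.
Change in payoff = $0k − (−$341.5k) = $341.5k.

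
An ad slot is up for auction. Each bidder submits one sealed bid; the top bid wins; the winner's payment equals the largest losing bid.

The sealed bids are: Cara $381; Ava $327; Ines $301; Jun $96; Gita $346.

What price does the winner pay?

Highest bid: Cara at $381, so Cara wins.
Second-highest bid: Gita at $346 — that is the price the winner pays.

$346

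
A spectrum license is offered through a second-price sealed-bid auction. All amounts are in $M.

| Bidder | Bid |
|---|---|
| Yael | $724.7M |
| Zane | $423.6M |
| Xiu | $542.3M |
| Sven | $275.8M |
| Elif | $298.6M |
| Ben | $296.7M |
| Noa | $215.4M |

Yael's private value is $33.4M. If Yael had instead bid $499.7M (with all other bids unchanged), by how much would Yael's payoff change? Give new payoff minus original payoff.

$508.9M

The highest bid among the other bidders is $542.3M; Yael's bid doesn't change that.
Original bid $724.7M: Yael is highest, pays the top rival bid $542.3M; payoff $33.4M − $542.3M = −$508.9M.
Alternative bid $499.7M: Yael is not highest (top rival bid is $542.3M); payoff $0M.
Change in payoff = $0M − (−$508.9M) = $508.9M.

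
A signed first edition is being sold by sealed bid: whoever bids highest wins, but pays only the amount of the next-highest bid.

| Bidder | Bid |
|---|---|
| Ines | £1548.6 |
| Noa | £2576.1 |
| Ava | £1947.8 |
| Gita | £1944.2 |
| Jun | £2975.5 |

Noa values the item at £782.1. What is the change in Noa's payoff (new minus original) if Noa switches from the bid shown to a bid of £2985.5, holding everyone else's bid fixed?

−£2193.4

The highest bid among the other bidders is £2975.5; Noa's bid doesn't change that.
Original bid £2576.1: Noa is not highest (top rival bid is £2975.5); payoff £0.
Alternative bid £2985.5: Noa is highest, pays the top rival bid £2975.5; payoff £782.1 − £2975.5 = −£2193.4.
Change in payoff = −£2193.4 − (£0) = −£2193.4.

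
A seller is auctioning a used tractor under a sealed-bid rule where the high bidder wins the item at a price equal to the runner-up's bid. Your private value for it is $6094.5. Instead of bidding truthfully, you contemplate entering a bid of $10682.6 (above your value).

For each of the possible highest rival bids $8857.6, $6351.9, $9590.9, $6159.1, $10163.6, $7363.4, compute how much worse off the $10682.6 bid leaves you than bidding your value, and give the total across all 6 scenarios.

$11919.5

The deviation costs you only when the competing bid falls strictly between $6094.5 and $10682.6; elsewhere both bids give the same outcome.
$8857.6: truthful payoff $0, deviation payoff −$2763.1 → loss $2763.1.
$6351.9: truthful payoff $0, deviation payoff −$257.4 → loss $257.4.
$9590.9: truthful payoff $0, deviation payoff −$3496.4 → loss $3496.4.
$6159.1: truthful payoff $0, deviation payoff −$64.6 → loss $64.6.
$10163.6: truthful payoff $0, deviation payoff −$4069.1 → loss $4069.1.
$7363.4: truthful payoff $0, deviation payoff −$1268.9 → loss $1268.9.
Total loss = $2763.1 + $257.4 + $3496.4 + $64.6 + $4069.1 + $1268.9 = $11919.5.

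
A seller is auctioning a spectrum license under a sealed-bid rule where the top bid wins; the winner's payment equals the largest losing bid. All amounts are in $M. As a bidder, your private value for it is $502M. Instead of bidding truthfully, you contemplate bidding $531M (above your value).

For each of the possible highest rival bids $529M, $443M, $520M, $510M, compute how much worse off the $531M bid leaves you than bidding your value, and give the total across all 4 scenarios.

The deviation costs you only when the competing bid falls strictly between $502M and $531M; elsewhere both bids give the same outcome.
$529M: truthful payoff $0M, deviation payoff −$27M → loss $27M.
$443M: outcomes coincide → loss $0M.
$520M: truthful payoff $0M, deviation payoff −$18M → loss $18M.
$510M: truthful payoff $0M, deviation payoff −$8M → loss $8M.
Total loss = $27M + $18M + $8M = $53M.

$53M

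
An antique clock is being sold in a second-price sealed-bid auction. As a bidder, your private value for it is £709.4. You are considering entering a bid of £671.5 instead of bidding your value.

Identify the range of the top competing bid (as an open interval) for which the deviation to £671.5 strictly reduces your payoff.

If the competing bid is below £671.5, both bids win at the same price — no difference.
If it is above £709.4, both bids lose — no difference.
If it lies strictly between £671.5 and £709.4, bidding your value wins at a price below your value (positive payoff) while bidding £671.5 loses (payoff 0).
So the deviation strictly hurts on the open interval (£671.5, £709.4).
Truthful bidding weakly dominates here: raising your bid can only win items priced above your value, and lowering it can only forfeit items priced below.

(£671.5, £709.4)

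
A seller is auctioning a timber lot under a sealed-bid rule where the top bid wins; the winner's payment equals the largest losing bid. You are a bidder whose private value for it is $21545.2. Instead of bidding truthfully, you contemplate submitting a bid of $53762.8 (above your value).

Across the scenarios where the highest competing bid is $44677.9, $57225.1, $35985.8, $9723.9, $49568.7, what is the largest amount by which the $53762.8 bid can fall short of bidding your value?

$44677.9: truthful gives $0, deviation gives −$23132.7 → loss $23132.7.
$57225.1: same outcome either way → loss $0.
$35985.8: truthful gives $0, deviation gives −$14440.6 → loss $14440.6.
$9723.9: same outcome either way → loss $0.
$49568.7: truthful gives $0, deviation gives −$28023.5 → loss $28023.5.
Maximum loss: $28023.5.

$28023.5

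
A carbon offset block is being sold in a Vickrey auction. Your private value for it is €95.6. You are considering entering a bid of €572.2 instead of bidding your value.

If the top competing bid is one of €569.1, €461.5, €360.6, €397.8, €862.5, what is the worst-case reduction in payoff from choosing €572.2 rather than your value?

€473.5

€569.1: truthful gives €0, deviation gives −€473.5 → loss €473.5.
€461.5: truthful gives €0, deviation gives −€365.9 → loss €365.9.
€360.6: truthful gives €0, deviation gives −€265 → loss €265.
€397.8: truthful gives €0, deviation gives −€302.2 → loss €302.2.
€862.5: same outcome either way → loss €0.
Maximum loss: €473.5.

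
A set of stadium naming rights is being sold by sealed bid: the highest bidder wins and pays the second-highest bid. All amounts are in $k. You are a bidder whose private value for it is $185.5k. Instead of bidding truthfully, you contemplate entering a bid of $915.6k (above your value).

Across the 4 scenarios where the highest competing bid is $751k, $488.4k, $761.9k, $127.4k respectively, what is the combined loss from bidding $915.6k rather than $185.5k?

The deviation costs you only when the competing bid falls strictly between $185.5k and $915.6k; elsewhere both bids give the same outcome.
$751k: truthful payoff $0k, deviation payoff −$565.5k → loss $565.5k.
$488.4k: truthful payoff $0k, deviation payoff −$302.9k → loss $302.9k.
$761.9k: truthful payoff $0k, deviation payoff −$576.4k → loss $576.4k.
$127.4k: outcomes coincide → loss $0k.
Total loss = $565.5k + $302.9k + $576.4k = $1444.8k.

$1444.8k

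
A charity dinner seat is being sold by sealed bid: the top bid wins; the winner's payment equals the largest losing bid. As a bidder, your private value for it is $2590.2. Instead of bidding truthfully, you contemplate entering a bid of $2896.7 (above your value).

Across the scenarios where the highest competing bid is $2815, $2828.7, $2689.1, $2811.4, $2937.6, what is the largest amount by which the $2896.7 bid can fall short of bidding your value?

$2815: truthful gives $0, deviation gives −$224.8 → loss $224.8.
$2828.7: truthful gives $0, deviation gives −$238.5 → loss $238.5.
$2689.1: truthful gives $0, deviation gives −$98.9 → loss $98.9.
$2811.4: truthful gives $0, deviation gives −$221.2 → loss $221.2.
$2937.6: same outcome either way → loss $0.
Maximum loss: $238.5.

$238.5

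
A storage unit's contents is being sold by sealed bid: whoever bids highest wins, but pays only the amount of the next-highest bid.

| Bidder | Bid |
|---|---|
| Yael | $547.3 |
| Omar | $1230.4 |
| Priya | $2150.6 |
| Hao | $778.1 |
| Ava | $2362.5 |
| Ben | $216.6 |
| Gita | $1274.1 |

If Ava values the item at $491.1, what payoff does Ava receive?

Highest bid: Ava at $2362.5, so Ava wins.
Second-highest bid: Priya at $2150.6 — that is the price the winner pays.
Ava's payoff = value − price = $491.1 − $2150.6 = −$1659.5.

−$1659.5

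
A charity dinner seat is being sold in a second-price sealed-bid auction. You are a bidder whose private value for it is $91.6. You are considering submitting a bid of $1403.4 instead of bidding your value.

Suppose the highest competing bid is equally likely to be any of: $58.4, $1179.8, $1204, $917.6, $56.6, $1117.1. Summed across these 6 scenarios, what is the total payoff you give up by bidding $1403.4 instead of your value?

The deviation costs you only when the competing bid falls strictly between $91.6 and $1403.4; elsewhere both bids give the same outcome.
$58.4: outcomes coincide → loss $0.
$1179.8: truthful payoff $0, deviation payoff −$1088.2 → loss $1088.2.
$1204: truthful payoff $0, deviation payoff −$1112.4 → loss $1112.4.
$917.6: truthful payoff $0, deviation payoff −$826 → loss $826.
$56.6: outcomes coincide → loss $0.
$1117.1: truthful payoff $0, deviation payoff −$1025.5 → loss $1025.5.
Total loss = $1088.2 + $1112.4 + $826 + $1025.5 = $4052.1.
Because the price is fixed by the runner-up's bid, deviating from your value can only change a good outcome into a bad one — never the reverse.

$4052.1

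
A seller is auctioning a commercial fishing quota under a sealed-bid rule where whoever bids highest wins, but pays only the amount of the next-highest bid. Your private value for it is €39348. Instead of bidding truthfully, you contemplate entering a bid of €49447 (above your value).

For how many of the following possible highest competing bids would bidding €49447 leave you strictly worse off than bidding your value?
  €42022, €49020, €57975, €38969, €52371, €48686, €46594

4

The deviation hurts exactly when the highest competing bid lies strictly between €39348 and €49447 — overbidding then wins at a price above your value.
€42022: inside the interval → strictly worse (loss €2674).
€49020: inside the interval → strictly worse (loss €9672).
€57975: above both → same outcome either way.
€38969: below both → same outcome either way.
€52371: above both → same outcome either way.
€48686: inside the interval → strictly worse (loss €9338).
€46594: inside the interval → strictly worse (loss €7246).
Count: 4.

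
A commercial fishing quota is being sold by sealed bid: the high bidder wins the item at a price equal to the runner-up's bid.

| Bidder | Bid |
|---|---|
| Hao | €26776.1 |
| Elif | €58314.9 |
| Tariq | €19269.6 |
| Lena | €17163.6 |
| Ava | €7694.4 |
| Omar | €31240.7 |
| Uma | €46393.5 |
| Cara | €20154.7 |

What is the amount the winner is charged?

Highest bid: Elif at €58314.9, so Elif wins.
Second-highest bid: Uma at €46393.5 — that is the price the winner pays.

€46393.5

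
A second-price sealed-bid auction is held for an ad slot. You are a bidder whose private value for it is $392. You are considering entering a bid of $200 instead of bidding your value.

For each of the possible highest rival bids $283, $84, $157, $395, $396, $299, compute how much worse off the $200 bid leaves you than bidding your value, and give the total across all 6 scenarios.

$202

The deviation costs you only when the competing bid falls strictly between $200 and $392; elsewhere both bids give the same outcome.
$283: truthful payoff $109, deviation payoff $0 → loss $109.
$84: outcomes coincide → loss $0.
$157: outcomes coincide → loss $0.
$395: outcomes coincide → loss $0.
$396: outcomes coincide → loss $0.
$299: truthful payoff $93, deviation payoff $0 → loss $93.
Total loss = $109 + $93 = $202.
In a second-price auction your bid sets only whether you win, not what you pay, so bidding your true value is weakly dominant.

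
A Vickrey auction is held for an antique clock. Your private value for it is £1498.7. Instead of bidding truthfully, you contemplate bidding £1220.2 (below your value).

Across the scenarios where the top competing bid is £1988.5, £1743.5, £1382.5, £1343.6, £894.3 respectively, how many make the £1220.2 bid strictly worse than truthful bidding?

2

The deviation hurts exactly when the highest competing bid lies strictly between £1220.2 and £1498.7 — underbidding then forfeits a profitable win.
£1988.5: above both → same outcome either way.
£1743.5: above both → same outcome either way.
£1382.5: inside the interval → strictly worse (loss £116.2).
£1343.6: inside the interval → strictly worse (loss £155.1).
£894.3: below both → same outcome either way.
Count: 2.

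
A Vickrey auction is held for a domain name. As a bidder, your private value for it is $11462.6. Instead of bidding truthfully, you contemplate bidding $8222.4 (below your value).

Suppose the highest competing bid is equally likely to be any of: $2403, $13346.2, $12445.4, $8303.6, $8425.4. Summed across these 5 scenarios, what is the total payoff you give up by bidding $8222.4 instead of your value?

The deviation costs you only when the competing bid falls strictly between $8222.4 and $11462.6; elsewhere both bids give the same outcome.
$2403: outcomes coincide → loss $0.
$13346.2: outcomes coincide → loss $0.
$12445.4: outcomes coincide → loss $0.
$8303.6: truthful payoff $3159, deviation payoff $0 → loss $3159.
$8425.4: truthful payoff $3037.2, deviation payoff $0 → loss $3037.2.
Total loss = $3159 + $3037.2 = $6196.2.
Because the price is fixed by the runner-up's bid, deviating from your value can only change a good outcome into a bad one — never the reverse.

$6196.2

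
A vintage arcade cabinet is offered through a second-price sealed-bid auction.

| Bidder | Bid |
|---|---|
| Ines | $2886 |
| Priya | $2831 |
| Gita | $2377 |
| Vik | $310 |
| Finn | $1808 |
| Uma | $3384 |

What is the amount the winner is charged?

Highest bid: Uma at $3384, so Uma wins.
Second-highest bid: Ines at $2886 — that is the price the winner pays.

$2886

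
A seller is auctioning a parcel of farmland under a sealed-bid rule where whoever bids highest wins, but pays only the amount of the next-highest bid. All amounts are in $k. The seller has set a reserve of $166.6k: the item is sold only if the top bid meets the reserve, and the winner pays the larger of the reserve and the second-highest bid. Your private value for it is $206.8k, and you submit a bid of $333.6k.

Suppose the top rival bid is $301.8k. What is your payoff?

−$95k

Your bid $333.6k is the highest and exceeds the reserve.
Price = max(second-highest bid, reserve) = max($301.8k, $166.6k) = $301.8k.
Payoff = $206.8k − $301.8k = −$95k.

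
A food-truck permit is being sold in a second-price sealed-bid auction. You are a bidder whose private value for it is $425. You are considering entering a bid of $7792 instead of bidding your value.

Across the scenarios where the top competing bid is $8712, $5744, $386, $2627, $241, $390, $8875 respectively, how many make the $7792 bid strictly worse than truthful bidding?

2

The deviation hurts exactly when the highest competing bid lies strictly between $425 and $7792 — overbidding then wins at a price above your value.
$8712: above both → same outcome either way.
$5744: inside the interval → strictly worse (loss $5319).
$386: below both → same outcome either way.
$2627: inside the interval → strictly worse (loss $2202).
$241: below both → same outcome either way.
$390: below both → same outcome either way.
$8875: above both → same outcome either way.
Count: 2.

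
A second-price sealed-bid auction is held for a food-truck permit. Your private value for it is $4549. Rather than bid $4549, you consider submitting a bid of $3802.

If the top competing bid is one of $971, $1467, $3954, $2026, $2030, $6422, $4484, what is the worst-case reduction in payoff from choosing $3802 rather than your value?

$971: same outcome either way → loss $0.
$1467: same outcome either way → loss $0.
$3954: truthful gives $595, deviation gives $0 → loss $595.
$2026: same outcome either way → loss $0.
$2030: same outcome either way → loss $0.
$6422: same outcome either way → loss $0.
$4484: truthful gives $65, deviation gives $0 → loss $65.
Maximum loss: $595.

$595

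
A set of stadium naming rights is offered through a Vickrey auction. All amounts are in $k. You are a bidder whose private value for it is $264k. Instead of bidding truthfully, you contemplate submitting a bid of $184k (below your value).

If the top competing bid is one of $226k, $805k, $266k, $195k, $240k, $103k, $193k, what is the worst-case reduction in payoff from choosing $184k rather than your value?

$226k: truthful gives $38k, deviation gives $0k → loss $38k.
$805k: same outcome either way → loss $0k.
$266k: same outcome either way → loss $0k.
$195k: truthful gives $69k, deviation gives $0k → loss $69k.
$240k: truthful gives $24k, deviation gives $0k → loss $24k.
$103k: same outcome either way → loss $0k.
$193k: truthful gives $71k, deviation gives $0k → loss $71k.
Maximum loss: $71k.

$71k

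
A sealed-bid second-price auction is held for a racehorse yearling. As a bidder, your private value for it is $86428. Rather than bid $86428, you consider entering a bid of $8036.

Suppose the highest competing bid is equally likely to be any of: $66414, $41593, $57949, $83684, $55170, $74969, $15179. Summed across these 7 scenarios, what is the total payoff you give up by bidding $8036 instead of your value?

$210038

The deviation costs you only when the competing bid falls strictly between $8036 and $86428; elsewhere both bids give the same outcome.
$66414: truthful payoff $20014, deviation payoff $0 → loss $20014.
$41593: truthful payoff $44835, deviation payoff $0 → loss $44835.
$57949: truthful payoff $28479, deviation payoff $0 → loss $28479.
$83684: truthful payoff $2744, deviation payoff $0 → loss $2744.
$55170: truthful payoff $31258, deviation payoff $0 → loss $31258.
$74969: truthful payoff $11459, deviation payoff $0 → loss $11459.
$15179: truthful payoff $71249, deviation payoff $0 → loss $71249.
Total loss = $20014 + $44835 + $28479 + $2744 + $31258 + $11459 + $71249 = $210038.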